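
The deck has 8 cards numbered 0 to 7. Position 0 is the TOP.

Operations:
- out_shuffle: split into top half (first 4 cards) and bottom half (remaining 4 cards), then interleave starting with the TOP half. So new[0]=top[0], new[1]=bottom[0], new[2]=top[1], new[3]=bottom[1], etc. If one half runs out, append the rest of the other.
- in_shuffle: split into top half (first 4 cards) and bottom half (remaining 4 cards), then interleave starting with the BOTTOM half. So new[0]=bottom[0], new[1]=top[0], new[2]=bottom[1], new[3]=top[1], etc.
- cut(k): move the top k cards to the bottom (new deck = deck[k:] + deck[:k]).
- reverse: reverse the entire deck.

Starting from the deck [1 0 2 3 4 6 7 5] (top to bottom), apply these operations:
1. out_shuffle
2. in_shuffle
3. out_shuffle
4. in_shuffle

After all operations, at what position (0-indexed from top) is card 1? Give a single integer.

After op 1 (out_shuffle): [1 4 0 6 2 7 3 5]
After op 2 (in_shuffle): [2 1 7 4 3 0 5 6]
After op 3 (out_shuffle): [2 3 1 0 7 5 4 6]
After op 4 (in_shuffle): [7 2 5 3 4 1 6 0]
Card 1 is at position 5.

Answer: 5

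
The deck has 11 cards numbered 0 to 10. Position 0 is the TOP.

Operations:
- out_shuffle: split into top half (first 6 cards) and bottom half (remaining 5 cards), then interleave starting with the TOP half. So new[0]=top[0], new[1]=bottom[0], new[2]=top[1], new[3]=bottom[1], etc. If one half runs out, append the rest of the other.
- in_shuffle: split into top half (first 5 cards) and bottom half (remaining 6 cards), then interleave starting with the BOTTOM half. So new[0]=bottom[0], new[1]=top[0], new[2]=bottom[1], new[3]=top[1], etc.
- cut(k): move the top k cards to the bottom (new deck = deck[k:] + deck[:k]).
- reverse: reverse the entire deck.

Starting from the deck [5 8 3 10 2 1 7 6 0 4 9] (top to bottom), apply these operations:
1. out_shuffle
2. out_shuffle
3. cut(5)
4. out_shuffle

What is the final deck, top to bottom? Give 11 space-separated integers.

Answer: 2 5 6 10 9 7 3 4 1 8 0

Derivation:
After op 1 (out_shuffle): [5 7 8 6 3 0 10 4 2 9 1]
After op 2 (out_shuffle): [5 10 7 4 8 2 6 9 3 1 0]
After op 3 (cut(5)): [2 6 9 3 1 0 5 10 7 4 8]
After op 4 (out_shuffle): [2 5 6 10 9 7 3 4 1 8 0]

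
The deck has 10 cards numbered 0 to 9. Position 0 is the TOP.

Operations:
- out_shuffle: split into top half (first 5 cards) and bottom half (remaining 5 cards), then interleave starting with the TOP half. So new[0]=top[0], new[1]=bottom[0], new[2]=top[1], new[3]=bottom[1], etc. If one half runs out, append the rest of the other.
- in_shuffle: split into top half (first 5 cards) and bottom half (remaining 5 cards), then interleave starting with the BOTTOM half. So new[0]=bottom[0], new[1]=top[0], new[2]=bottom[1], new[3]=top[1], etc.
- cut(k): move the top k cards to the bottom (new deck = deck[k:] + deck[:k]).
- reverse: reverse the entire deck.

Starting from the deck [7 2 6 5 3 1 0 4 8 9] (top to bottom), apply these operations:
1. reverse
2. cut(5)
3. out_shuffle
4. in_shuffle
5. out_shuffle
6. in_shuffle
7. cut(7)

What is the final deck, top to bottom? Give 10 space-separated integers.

After op 1 (reverse): [9 8 4 0 1 3 5 6 2 7]
After op 2 (cut(5)): [3 5 6 2 7 9 8 4 0 1]
After op 3 (out_shuffle): [3 9 5 8 6 4 2 0 7 1]
After op 4 (in_shuffle): [4 3 2 9 0 5 7 8 1 6]
After op 5 (out_shuffle): [4 5 3 7 2 8 9 1 0 6]
After op 6 (in_shuffle): [8 4 9 5 1 3 0 7 6 2]
After op 7 (cut(7)): [7 6 2 8 4 9 5 1 3 0]

Answer: 7 6 2 8 4 9 5 1 3 0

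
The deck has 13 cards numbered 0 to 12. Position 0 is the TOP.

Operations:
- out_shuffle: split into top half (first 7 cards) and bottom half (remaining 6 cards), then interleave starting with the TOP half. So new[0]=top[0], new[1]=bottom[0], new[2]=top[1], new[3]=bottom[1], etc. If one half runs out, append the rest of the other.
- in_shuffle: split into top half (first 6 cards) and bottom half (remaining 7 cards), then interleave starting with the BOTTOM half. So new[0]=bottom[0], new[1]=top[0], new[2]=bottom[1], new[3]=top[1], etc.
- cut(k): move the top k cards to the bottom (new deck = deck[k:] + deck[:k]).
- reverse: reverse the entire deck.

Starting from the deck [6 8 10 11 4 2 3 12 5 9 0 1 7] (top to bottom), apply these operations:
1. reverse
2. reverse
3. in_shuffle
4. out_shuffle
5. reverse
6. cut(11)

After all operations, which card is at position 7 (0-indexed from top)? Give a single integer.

Answer: 1

Derivation:
After op 1 (reverse): [7 1 0 9 5 12 3 2 4 11 10 8 6]
After op 2 (reverse): [6 8 10 11 4 2 3 12 5 9 0 1 7]
After op 3 (in_shuffle): [3 6 12 8 5 10 9 11 0 4 1 2 7]
After op 4 (out_shuffle): [3 11 6 0 12 4 8 1 5 2 10 7 9]
After op 5 (reverse): [9 7 10 2 5 1 8 4 12 0 6 11 3]
After op 6 (cut(11)): [11 3 9 7 10 2 5 1 8 4 12 0 6]
Position 7: card 1.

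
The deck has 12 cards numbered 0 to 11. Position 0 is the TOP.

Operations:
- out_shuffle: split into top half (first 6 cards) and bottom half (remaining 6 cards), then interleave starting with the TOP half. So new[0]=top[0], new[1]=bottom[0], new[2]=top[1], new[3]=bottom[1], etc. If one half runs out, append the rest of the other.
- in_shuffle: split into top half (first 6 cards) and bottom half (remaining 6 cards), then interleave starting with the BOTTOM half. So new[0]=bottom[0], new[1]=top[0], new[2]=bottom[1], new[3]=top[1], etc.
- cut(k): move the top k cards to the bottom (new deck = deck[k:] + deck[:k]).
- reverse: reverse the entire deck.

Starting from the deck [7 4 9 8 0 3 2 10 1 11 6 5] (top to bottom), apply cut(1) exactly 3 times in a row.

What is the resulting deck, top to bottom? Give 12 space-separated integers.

After op 1 (cut(1)): [4 9 8 0 3 2 10 1 11 6 5 7]
After op 2 (cut(1)): [9 8 0 3 2 10 1 11 6 5 7 4]
After op 3 (cut(1)): [8 0 3 2 10 1 11 6 5 7 4 9]

Answer: 8 0 3 2 10 1 11 6 5 7 4 9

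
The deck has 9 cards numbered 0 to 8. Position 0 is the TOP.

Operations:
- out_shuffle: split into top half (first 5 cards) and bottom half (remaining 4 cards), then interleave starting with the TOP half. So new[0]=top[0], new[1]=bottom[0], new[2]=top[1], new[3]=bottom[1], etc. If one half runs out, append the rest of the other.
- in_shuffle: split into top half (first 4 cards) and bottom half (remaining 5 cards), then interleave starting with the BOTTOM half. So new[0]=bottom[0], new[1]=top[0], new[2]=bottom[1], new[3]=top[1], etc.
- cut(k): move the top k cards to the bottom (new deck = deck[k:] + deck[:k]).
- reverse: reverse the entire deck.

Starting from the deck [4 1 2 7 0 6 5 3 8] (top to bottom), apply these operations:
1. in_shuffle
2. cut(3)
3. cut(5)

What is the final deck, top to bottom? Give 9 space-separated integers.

Answer: 8 0 4 6 1 5 2 3 7

Derivation:
After op 1 (in_shuffle): [0 4 6 1 5 2 3 7 8]
After op 2 (cut(3)): [1 5 2 3 7 8 0 4 6]
After op 3 (cut(5)): [8 0 4 6 1 5 2 3 7]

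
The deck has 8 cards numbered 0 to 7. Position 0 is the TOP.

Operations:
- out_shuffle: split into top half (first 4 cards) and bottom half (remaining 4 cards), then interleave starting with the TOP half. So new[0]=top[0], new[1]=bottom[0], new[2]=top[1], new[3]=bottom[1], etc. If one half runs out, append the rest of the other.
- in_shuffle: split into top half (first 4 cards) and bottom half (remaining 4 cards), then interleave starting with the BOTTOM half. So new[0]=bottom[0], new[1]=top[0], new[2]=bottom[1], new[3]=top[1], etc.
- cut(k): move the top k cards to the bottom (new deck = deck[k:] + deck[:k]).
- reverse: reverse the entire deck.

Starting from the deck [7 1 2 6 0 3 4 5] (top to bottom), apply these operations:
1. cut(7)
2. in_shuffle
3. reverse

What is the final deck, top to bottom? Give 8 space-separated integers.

Answer: 2 4 1 3 7 0 5 6

Derivation:
After op 1 (cut(7)): [5 7 1 2 6 0 3 4]
After op 2 (in_shuffle): [6 5 0 7 3 1 4 2]
After op 3 (reverse): [2 4 1 3 7 0 5 6]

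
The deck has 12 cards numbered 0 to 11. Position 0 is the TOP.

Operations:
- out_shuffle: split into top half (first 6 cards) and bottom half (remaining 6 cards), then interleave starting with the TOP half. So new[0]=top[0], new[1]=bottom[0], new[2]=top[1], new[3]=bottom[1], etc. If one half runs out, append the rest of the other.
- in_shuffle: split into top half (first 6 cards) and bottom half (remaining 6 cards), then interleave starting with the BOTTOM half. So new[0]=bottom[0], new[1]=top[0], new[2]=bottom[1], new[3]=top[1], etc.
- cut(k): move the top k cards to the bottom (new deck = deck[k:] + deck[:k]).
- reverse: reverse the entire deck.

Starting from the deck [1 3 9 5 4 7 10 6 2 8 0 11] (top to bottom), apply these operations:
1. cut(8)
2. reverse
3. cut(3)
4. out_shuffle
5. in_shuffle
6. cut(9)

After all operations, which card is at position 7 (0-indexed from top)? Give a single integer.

Answer: 1

Derivation:
After op 1 (cut(8)): [2 8 0 11 1 3 9 5 4 7 10 6]
After op 2 (reverse): [6 10 7 4 5 9 3 1 11 0 8 2]
After op 3 (cut(3)): [4 5 9 3 1 11 0 8 2 6 10 7]
After op 4 (out_shuffle): [4 0 5 8 9 2 3 6 1 10 11 7]
After op 5 (in_shuffle): [3 4 6 0 1 5 10 8 11 9 7 2]
After op 6 (cut(9)): [9 7 2 3 4 6 0 1 5 10 8 11]
Position 7: card 1.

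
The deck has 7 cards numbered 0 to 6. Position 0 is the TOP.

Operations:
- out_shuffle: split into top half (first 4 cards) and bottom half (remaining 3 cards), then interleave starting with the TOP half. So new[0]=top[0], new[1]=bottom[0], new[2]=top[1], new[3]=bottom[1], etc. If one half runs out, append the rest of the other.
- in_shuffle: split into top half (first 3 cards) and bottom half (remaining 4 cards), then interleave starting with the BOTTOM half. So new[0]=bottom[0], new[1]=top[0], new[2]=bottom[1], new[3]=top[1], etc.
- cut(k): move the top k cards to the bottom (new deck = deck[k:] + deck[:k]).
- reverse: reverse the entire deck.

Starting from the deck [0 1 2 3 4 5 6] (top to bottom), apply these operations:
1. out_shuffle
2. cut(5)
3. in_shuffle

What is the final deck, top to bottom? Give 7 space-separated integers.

After op 1 (out_shuffle): [0 4 1 5 2 6 3]
After op 2 (cut(5)): [6 3 0 4 1 5 2]
After op 3 (in_shuffle): [4 6 1 3 5 0 2]

Answer: 4 6 1 3 5 0 2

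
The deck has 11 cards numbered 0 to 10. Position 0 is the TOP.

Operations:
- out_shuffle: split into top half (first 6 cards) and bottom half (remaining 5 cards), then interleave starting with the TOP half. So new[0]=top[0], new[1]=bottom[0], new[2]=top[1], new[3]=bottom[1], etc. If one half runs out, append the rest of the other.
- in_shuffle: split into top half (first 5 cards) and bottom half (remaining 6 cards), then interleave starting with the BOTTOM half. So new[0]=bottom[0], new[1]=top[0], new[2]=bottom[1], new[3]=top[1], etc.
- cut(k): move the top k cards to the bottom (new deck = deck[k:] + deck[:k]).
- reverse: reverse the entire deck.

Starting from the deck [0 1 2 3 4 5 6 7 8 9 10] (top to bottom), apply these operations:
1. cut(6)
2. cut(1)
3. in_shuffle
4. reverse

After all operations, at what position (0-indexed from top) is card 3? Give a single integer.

After op 1 (cut(6)): [6 7 8 9 10 0 1 2 3 4 5]
After op 2 (cut(1)): [7 8 9 10 0 1 2 3 4 5 6]
After op 3 (in_shuffle): [1 7 2 8 3 9 4 10 5 0 6]
After op 4 (reverse): [6 0 5 10 4 9 3 8 2 7 1]
Card 3 is at position 6.

Answer: 6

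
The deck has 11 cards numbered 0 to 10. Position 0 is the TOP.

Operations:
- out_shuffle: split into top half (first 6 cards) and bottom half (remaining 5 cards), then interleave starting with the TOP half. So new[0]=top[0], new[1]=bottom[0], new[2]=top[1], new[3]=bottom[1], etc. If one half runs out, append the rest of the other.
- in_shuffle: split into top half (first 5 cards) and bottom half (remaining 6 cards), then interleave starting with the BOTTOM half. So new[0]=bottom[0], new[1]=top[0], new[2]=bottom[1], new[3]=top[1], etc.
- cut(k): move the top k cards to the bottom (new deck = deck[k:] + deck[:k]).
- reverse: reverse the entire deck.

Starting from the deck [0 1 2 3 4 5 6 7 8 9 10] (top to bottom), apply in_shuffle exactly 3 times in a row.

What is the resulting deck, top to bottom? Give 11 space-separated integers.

After op 1 (in_shuffle): [5 0 6 1 7 2 8 3 9 4 10]
After op 2 (in_shuffle): [2 5 8 0 3 6 9 1 4 7 10]
After op 3 (in_shuffle): [6 2 9 5 1 8 4 0 7 3 10]

Answer: 6 2 9 5 1 8 4 0 7 3 10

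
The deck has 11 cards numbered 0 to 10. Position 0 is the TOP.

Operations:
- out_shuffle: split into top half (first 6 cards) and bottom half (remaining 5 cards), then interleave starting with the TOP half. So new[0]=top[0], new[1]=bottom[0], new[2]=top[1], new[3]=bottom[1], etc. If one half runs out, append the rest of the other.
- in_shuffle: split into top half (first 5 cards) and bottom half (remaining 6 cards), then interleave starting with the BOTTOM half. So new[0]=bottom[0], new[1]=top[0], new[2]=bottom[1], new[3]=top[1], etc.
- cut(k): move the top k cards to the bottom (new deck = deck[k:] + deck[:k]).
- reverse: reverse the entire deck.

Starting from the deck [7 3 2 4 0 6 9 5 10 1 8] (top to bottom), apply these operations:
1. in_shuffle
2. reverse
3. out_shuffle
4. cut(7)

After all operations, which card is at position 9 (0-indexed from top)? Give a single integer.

After op 1 (in_shuffle): [6 7 9 3 5 2 10 4 1 0 8]
After op 2 (reverse): [8 0 1 4 10 2 5 3 9 7 6]
After op 3 (out_shuffle): [8 5 0 3 1 9 4 7 10 6 2]
After op 4 (cut(7)): [7 10 6 2 8 5 0 3 1 9 4]
Position 9: card 9.

Answer: 9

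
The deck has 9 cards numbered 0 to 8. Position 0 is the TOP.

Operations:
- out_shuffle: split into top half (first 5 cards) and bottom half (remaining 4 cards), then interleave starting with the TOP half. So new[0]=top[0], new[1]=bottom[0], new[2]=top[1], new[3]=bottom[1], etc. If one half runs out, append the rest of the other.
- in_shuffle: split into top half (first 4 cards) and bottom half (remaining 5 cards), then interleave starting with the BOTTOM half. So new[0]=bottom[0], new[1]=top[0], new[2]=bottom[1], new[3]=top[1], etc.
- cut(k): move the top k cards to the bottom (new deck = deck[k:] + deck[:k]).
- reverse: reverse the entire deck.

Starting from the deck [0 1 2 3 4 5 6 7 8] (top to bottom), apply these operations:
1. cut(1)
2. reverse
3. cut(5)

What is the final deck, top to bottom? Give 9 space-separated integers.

Answer: 4 3 2 1 0 8 7 6 5

Derivation:
After op 1 (cut(1)): [1 2 3 4 5 6 7 8 0]
After op 2 (reverse): [0 8 7 6 5 4 3 2 1]
After op 3 (cut(5)): [4 3 2 1 0 8 7 6 5]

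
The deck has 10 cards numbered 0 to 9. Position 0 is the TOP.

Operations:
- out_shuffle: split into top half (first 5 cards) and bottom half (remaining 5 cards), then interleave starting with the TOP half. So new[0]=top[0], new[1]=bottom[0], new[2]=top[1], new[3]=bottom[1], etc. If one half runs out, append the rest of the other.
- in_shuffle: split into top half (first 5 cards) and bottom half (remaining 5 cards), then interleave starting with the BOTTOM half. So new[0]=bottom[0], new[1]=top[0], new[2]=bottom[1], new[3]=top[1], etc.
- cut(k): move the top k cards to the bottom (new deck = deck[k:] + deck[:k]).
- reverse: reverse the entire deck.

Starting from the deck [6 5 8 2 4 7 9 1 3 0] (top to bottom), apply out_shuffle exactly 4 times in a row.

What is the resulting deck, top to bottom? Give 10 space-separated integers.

After op 1 (out_shuffle): [6 7 5 9 8 1 2 3 4 0]
After op 2 (out_shuffle): [6 1 7 2 5 3 9 4 8 0]
After op 3 (out_shuffle): [6 3 1 9 7 4 2 8 5 0]
After op 4 (out_shuffle): [6 4 3 2 1 8 9 5 7 0]

Answer: 6 4 3 2 1 8 9 5 7 0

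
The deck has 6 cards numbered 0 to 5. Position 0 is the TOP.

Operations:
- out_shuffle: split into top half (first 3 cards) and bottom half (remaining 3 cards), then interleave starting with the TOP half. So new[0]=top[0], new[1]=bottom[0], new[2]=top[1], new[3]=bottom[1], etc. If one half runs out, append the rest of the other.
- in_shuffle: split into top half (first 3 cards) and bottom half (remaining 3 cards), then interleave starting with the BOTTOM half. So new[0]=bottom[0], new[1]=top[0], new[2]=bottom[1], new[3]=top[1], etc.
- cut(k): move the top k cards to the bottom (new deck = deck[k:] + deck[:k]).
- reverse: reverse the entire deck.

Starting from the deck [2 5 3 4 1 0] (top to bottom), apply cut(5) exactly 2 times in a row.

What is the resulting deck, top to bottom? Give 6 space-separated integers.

After op 1 (cut(5)): [0 2 5 3 4 1]
After op 2 (cut(5)): [1 0 2 5 3 4]

Answer: 1 0 2 5 3 4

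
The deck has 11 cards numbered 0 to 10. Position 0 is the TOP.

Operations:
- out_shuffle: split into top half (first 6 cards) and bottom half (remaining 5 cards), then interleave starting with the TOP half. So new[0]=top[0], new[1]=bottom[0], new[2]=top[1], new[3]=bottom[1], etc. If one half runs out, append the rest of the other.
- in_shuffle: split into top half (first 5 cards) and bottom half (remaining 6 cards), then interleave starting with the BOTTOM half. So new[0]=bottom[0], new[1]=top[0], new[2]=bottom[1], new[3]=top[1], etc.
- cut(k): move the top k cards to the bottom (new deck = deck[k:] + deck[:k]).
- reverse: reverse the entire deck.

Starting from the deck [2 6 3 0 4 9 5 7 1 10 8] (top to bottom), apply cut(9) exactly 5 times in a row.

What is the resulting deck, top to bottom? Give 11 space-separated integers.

After op 1 (cut(9)): [10 8 2 6 3 0 4 9 5 7 1]
After op 2 (cut(9)): [7 1 10 8 2 6 3 0 4 9 5]
After op 3 (cut(9)): [9 5 7 1 10 8 2 6 3 0 4]
After op 4 (cut(9)): [0 4 9 5 7 1 10 8 2 6 3]
After op 5 (cut(9)): [6 3 0 4 9 5 7 1 10 8 2]

Answer: 6 3 0 4 9 5 7 1 10 8 2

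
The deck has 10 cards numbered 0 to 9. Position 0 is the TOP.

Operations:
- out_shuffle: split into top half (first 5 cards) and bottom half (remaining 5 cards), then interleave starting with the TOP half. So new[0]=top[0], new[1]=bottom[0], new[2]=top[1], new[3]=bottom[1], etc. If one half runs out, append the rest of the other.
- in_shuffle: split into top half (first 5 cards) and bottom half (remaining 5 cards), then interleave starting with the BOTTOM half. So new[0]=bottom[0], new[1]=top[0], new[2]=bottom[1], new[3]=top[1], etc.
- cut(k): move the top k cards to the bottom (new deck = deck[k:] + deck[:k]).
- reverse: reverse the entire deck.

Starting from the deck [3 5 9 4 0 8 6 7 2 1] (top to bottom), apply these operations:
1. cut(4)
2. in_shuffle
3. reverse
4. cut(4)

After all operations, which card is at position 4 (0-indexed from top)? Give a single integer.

After op 1 (cut(4)): [0 8 6 7 2 1 3 5 9 4]
After op 2 (in_shuffle): [1 0 3 8 5 6 9 7 4 2]
After op 3 (reverse): [2 4 7 9 6 5 8 3 0 1]
After op 4 (cut(4)): [6 5 8 3 0 1 2 4 7 9]
Position 4: card 0.

Answer: 0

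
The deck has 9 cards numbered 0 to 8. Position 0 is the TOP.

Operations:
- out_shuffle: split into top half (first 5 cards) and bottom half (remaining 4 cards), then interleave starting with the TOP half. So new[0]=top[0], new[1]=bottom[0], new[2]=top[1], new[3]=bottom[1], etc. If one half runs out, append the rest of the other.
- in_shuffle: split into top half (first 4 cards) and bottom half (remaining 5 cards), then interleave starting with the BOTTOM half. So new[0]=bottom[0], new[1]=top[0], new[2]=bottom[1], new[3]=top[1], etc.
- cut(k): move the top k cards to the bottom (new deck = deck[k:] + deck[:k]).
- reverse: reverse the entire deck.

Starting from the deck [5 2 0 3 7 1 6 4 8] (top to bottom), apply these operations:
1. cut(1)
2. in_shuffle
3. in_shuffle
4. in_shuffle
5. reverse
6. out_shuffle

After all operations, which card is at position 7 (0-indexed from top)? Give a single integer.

After op 1 (cut(1)): [2 0 3 7 1 6 4 8 5]
After op 2 (in_shuffle): [1 2 6 0 4 3 8 7 5]
After op 3 (in_shuffle): [4 1 3 2 8 6 7 0 5]
After op 4 (in_shuffle): [8 4 6 1 7 3 0 2 5]
After op 5 (reverse): [5 2 0 3 7 1 6 4 8]
After op 6 (out_shuffle): [5 1 2 6 0 4 3 8 7]
Position 7: card 8.

Answer: 8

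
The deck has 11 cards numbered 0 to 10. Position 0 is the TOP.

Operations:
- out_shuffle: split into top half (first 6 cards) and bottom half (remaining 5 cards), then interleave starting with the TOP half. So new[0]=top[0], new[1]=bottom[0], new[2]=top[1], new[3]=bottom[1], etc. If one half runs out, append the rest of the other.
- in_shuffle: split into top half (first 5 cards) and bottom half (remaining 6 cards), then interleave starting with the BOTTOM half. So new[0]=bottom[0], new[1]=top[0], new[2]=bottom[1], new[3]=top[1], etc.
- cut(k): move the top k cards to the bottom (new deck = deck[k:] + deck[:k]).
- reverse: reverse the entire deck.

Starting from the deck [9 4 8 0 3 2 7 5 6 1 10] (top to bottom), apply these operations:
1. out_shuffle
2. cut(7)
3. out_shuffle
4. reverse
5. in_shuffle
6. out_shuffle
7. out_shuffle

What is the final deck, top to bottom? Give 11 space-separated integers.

Answer: 8 0 3 2 7 5 6 1 10 9 4

Derivation:
After op 1 (out_shuffle): [9 7 4 5 8 6 0 1 3 10 2]
After op 2 (cut(7)): [1 3 10 2 9 7 4 5 8 6 0]
After op 3 (out_shuffle): [1 4 3 5 10 8 2 6 9 0 7]
After op 4 (reverse): [7 0 9 6 2 8 10 5 3 4 1]
After op 5 (in_shuffle): [8 7 10 0 5 9 3 6 4 2 1]
After op 6 (out_shuffle): [8 3 7 6 10 4 0 2 5 1 9]
After op 7 (out_shuffle): [8 0 3 2 7 5 6 1 10 9 4]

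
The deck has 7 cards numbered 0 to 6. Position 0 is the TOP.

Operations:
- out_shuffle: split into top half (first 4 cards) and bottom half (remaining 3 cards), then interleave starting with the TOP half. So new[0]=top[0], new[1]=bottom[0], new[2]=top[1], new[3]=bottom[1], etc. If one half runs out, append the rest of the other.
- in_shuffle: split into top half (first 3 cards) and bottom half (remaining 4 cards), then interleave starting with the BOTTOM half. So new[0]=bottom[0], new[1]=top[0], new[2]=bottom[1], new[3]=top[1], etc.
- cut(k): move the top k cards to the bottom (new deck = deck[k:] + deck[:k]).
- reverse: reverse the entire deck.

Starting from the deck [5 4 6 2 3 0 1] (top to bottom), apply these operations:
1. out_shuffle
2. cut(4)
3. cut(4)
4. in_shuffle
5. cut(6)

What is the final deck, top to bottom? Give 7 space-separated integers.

Answer: 5 6 3 1 4 2 0

Derivation:
After op 1 (out_shuffle): [5 3 4 0 6 1 2]
After op 2 (cut(4)): [6 1 2 5 3 4 0]
After op 3 (cut(4)): [3 4 0 6 1 2 5]
After op 4 (in_shuffle): [6 3 1 4 2 0 5]
After op 5 (cut(6)): [5 6 3 1 4 2 0]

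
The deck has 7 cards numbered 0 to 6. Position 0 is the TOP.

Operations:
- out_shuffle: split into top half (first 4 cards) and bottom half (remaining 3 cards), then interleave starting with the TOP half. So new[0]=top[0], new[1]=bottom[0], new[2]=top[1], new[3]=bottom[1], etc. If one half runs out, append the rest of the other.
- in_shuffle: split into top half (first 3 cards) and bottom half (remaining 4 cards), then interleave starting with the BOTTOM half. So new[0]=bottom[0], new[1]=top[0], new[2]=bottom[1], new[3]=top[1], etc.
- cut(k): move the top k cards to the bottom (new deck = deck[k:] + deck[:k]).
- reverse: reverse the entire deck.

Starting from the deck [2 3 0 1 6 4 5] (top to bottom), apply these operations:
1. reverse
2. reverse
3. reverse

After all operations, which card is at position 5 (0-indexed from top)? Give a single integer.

After op 1 (reverse): [5 4 6 1 0 3 2]
After op 2 (reverse): [2 3 0 1 6 4 5]
After op 3 (reverse): [5 4 6 1 0 3 2]
Position 5: card 3.

Answer: 3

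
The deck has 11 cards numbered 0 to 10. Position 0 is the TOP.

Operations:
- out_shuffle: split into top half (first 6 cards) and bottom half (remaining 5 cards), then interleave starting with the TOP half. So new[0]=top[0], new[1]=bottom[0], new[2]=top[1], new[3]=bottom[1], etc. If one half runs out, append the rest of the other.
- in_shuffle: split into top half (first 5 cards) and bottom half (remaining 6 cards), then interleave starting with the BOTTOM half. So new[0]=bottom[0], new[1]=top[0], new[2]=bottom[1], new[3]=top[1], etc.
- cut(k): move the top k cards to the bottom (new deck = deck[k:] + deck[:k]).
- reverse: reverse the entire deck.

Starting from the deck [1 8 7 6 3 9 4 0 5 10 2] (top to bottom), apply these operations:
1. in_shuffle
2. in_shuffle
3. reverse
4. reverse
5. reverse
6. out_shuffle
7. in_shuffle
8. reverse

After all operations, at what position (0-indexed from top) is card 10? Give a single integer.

After op 1 (in_shuffle): [9 1 4 8 0 7 5 6 10 3 2]
After op 2 (in_shuffle): [7 9 5 1 6 4 10 8 3 0 2]
After op 3 (reverse): [2 0 3 8 10 4 6 1 5 9 7]
After op 4 (reverse): [7 9 5 1 6 4 10 8 3 0 2]
After op 5 (reverse): [2 0 3 8 10 4 6 1 5 9 7]
After op 6 (out_shuffle): [2 6 0 1 3 5 8 9 10 7 4]
After op 7 (in_shuffle): [5 2 8 6 9 0 10 1 7 3 4]
After op 8 (reverse): [4 3 7 1 10 0 9 6 8 2 5]
Card 10 is at position 4.

Answer: 4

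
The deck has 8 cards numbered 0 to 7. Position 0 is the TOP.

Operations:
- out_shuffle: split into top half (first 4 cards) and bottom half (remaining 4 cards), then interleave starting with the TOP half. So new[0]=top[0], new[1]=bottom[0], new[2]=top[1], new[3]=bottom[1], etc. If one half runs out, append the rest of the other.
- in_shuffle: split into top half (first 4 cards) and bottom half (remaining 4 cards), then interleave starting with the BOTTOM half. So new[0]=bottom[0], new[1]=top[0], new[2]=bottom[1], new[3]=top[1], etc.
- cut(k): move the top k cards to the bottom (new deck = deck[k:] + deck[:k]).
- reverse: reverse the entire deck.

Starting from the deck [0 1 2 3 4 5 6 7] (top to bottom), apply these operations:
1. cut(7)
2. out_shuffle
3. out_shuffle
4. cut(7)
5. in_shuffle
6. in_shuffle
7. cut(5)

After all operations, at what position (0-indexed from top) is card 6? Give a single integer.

After op 1 (cut(7)): [7 0 1 2 3 4 5 6]
After op 2 (out_shuffle): [7 3 0 4 1 5 2 6]
After op 3 (out_shuffle): [7 1 3 5 0 2 4 6]
After op 4 (cut(7)): [6 7 1 3 5 0 2 4]
After op 5 (in_shuffle): [5 6 0 7 2 1 4 3]
After op 6 (in_shuffle): [2 5 1 6 4 0 3 7]
After op 7 (cut(5)): [0 3 7 2 5 1 6 4]
Card 6 is at position 6.

Answer: 6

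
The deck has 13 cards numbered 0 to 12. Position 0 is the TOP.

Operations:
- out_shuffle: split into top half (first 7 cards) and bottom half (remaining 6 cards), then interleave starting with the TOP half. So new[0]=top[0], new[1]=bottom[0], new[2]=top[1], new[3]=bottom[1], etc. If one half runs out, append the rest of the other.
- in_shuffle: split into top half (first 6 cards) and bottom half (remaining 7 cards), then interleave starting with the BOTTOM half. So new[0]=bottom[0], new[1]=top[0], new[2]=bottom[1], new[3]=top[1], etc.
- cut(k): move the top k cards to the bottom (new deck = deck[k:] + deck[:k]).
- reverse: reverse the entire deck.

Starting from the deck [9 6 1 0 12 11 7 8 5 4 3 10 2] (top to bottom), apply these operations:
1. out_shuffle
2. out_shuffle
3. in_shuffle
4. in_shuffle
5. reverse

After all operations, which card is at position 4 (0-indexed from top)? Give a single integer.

Answer: 7

Derivation:
After op 1 (out_shuffle): [9 8 6 5 1 4 0 3 12 10 11 2 7]
After op 2 (out_shuffle): [9 3 8 12 6 10 5 11 1 2 4 7 0]
After op 3 (in_shuffle): [5 9 11 3 1 8 2 12 4 6 7 10 0]
After op 4 (in_shuffle): [2 5 12 9 4 11 6 3 7 1 10 8 0]
After op 5 (reverse): [0 8 10 1 7 3 6 11 4 9 12 5 2]
Position 4: card 7.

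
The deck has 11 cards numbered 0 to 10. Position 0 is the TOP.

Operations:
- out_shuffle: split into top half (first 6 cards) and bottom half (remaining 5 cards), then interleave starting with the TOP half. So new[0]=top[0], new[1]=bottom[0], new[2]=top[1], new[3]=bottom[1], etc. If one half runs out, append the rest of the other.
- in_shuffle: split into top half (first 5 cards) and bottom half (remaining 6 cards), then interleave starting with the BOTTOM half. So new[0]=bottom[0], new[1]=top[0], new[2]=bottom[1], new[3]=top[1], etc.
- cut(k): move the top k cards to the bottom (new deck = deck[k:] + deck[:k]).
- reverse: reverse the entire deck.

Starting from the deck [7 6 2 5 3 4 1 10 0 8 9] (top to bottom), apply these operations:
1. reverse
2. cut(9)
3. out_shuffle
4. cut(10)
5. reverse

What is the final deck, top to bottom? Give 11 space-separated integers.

Answer: 2 0 5 8 3 9 4 7 1 6 10

Derivation:
After op 1 (reverse): [9 8 0 10 1 4 3 5 2 6 7]
After op 2 (cut(9)): [6 7 9 8 0 10 1 4 3 5 2]
After op 3 (out_shuffle): [6 1 7 4 9 3 8 5 0 2 10]
After op 4 (cut(10)): [10 6 1 7 4 9 3 8 5 0 2]
After op 5 (reverse): [2 0 5 8 3 9 4 7 1 6 10]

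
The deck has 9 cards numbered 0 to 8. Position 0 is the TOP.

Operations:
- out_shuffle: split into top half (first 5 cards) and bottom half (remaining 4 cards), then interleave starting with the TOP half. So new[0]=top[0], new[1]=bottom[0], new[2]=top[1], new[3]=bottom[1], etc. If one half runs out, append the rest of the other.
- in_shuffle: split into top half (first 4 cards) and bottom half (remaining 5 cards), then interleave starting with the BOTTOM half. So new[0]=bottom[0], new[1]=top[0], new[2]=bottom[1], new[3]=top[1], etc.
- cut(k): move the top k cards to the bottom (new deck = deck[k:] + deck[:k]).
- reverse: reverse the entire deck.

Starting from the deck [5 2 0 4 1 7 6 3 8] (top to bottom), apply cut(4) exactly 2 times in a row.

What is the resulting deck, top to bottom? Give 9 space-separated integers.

After op 1 (cut(4)): [1 7 6 3 8 5 2 0 4]
After op 2 (cut(4)): [8 5 2 0 4 1 7 6 3]

Answer: 8 5 2 0 4 1 7 6 3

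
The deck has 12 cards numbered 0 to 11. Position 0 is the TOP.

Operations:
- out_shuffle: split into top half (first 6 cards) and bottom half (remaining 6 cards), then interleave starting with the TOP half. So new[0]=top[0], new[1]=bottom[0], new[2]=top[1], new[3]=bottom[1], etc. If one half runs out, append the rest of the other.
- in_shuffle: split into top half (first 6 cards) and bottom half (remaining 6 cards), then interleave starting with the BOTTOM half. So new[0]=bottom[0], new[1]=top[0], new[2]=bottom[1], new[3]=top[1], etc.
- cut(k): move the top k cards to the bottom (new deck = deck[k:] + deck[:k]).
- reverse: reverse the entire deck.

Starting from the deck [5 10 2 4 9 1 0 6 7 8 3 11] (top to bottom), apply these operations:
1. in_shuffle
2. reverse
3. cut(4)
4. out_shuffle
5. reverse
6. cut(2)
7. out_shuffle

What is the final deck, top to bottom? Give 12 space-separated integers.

Answer: 9 0 10 8 11 5 7 4 1 3 2 6

Derivation:
After op 1 (in_shuffle): [0 5 6 10 7 2 8 4 3 9 11 1]
After op 2 (reverse): [1 11 9 3 4 8 2 7 10 6 5 0]
After op 3 (cut(4)): [4 8 2 7 10 6 5 0 1 11 9 3]
After op 4 (out_shuffle): [4 5 8 0 2 1 7 11 10 9 6 3]
After op 5 (reverse): [3 6 9 10 11 7 1 2 0 8 5 4]
After op 6 (cut(2)): [9 10 11 7 1 2 0 8 5 4 3 6]
After op 7 (out_shuffle): [9 0 10 8 11 5 7 4 1 3 2 6]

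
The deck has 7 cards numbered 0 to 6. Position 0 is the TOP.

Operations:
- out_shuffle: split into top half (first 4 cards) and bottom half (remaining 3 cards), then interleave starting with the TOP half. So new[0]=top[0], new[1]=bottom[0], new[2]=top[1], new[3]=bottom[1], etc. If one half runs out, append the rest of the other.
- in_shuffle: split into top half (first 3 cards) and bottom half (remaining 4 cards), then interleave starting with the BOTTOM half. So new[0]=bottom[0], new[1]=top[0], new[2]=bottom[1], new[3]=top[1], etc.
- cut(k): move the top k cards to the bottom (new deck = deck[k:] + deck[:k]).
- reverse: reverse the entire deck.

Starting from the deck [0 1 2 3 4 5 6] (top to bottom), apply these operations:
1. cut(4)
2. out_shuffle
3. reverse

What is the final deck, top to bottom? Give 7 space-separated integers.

After op 1 (cut(4)): [4 5 6 0 1 2 3]
After op 2 (out_shuffle): [4 1 5 2 6 3 0]
After op 3 (reverse): [0 3 6 2 5 1 4]

Answer: 0 3 6 2 5 1 4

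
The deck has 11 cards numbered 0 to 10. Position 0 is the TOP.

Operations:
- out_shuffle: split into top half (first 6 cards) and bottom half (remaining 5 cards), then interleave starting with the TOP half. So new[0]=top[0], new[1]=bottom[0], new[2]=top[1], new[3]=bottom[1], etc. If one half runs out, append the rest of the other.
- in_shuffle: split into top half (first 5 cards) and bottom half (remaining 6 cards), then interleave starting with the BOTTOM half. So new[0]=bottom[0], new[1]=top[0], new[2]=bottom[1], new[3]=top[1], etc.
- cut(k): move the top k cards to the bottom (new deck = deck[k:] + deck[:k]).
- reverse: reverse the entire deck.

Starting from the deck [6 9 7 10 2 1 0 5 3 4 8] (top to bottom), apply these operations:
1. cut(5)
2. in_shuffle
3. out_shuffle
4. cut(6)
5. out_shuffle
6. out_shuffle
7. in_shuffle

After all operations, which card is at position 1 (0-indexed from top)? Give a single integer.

Answer: 0

Derivation:
After op 1 (cut(5)): [1 0 5 3 4 8 6 9 7 10 2]
After op 2 (in_shuffle): [8 1 6 0 9 5 7 3 10 4 2]
After op 3 (out_shuffle): [8 7 1 3 6 10 0 4 9 2 5]
After op 4 (cut(6)): [0 4 9 2 5 8 7 1 3 6 10]
After op 5 (out_shuffle): [0 7 4 1 9 3 2 6 5 10 8]
After op 6 (out_shuffle): [0 2 7 6 4 5 1 10 9 8 3]
After op 7 (in_shuffle): [5 0 1 2 10 7 9 6 8 4 3]
Position 1: card 0.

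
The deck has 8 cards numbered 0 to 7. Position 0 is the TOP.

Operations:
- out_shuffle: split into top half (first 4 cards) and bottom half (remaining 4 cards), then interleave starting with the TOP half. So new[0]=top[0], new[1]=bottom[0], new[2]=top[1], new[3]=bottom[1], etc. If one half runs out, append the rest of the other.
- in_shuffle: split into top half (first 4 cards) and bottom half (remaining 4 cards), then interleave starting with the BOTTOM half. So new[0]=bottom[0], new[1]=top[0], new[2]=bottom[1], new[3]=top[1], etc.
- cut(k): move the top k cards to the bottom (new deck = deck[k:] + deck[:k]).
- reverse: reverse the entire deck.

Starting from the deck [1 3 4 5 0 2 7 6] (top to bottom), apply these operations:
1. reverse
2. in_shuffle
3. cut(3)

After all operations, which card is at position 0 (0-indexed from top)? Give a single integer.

After op 1 (reverse): [6 7 2 0 5 4 3 1]
After op 2 (in_shuffle): [5 6 4 7 3 2 1 0]
After op 3 (cut(3)): [7 3 2 1 0 5 6 4]
Position 0: card 7.

Answer: 7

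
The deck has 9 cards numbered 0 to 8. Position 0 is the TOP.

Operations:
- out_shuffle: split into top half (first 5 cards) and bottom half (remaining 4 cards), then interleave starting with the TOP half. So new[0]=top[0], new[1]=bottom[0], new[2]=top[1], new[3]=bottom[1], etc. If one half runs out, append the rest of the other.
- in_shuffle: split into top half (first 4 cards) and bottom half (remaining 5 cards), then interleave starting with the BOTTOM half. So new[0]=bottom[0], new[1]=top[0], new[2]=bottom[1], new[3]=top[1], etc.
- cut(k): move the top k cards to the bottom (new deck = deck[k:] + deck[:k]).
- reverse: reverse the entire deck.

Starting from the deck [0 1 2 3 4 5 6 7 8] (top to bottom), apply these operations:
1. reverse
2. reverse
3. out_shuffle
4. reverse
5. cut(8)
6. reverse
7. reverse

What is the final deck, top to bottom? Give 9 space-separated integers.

After op 1 (reverse): [8 7 6 5 4 3 2 1 0]
After op 2 (reverse): [0 1 2 3 4 5 6 7 8]
After op 3 (out_shuffle): [0 5 1 6 2 7 3 8 4]
After op 4 (reverse): [4 8 3 7 2 6 1 5 0]
After op 5 (cut(8)): [0 4 8 3 7 2 6 1 5]
After op 6 (reverse): [5 1 6 2 7 3 8 4 0]
After op 7 (reverse): [0 4 8 3 7 2 6 1 5]

Answer: 0 4 8 3 7 2 6 1 5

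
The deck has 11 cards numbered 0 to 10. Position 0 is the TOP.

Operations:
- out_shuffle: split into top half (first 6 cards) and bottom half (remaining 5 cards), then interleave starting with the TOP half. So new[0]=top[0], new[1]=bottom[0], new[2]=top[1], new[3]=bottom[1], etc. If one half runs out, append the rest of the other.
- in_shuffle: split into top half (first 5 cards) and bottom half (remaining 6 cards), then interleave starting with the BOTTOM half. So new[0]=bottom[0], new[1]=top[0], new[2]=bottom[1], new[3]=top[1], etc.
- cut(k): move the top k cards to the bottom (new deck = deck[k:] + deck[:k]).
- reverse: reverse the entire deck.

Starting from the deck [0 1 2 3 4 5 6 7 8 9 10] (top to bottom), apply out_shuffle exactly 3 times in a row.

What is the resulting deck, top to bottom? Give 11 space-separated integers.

Answer: 0 7 3 10 6 2 9 5 1 8 4

Derivation:
After op 1 (out_shuffle): [0 6 1 7 2 8 3 9 4 10 5]
After op 2 (out_shuffle): [0 3 6 9 1 4 7 10 2 5 8]
After op 3 (out_shuffle): [0 7 3 10 6 2 9 5 1 8 4]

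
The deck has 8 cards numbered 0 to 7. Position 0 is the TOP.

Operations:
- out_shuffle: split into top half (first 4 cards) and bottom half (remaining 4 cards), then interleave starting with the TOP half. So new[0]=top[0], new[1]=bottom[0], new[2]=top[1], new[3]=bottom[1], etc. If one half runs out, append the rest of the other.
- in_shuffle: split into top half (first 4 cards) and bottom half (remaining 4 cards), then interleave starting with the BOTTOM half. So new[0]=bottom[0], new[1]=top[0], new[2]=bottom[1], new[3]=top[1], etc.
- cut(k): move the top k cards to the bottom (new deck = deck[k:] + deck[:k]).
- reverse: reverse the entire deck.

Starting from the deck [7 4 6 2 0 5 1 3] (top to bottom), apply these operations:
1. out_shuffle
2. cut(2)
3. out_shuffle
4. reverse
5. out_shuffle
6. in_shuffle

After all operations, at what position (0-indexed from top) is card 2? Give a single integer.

After op 1 (out_shuffle): [7 0 4 5 6 1 2 3]
After op 2 (cut(2)): [4 5 6 1 2 3 7 0]
After op 3 (out_shuffle): [4 2 5 3 6 7 1 0]
After op 4 (reverse): [0 1 7 6 3 5 2 4]
After op 5 (out_shuffle): [0 3 1 5 7 2 6 4]
After op 6 (in_shuffle): [7 0 2 3 6 1 4 5]
Card 2 is at position 2.

Answer: 2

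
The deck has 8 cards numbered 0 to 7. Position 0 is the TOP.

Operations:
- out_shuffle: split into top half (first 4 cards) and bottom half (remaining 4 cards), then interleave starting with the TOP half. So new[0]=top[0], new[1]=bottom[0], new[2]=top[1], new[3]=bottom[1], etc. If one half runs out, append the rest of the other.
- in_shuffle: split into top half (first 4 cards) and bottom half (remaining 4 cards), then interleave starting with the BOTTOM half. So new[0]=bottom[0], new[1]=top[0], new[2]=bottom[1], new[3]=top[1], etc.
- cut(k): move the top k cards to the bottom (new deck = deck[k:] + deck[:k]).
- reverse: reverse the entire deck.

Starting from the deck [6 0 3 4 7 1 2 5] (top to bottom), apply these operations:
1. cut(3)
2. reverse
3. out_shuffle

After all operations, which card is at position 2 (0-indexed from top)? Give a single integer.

After op 1 (cut(3)): [4 7 1 2 5 6 0 3]
After op 2 (reverse): [3 0 6 5 2 1 7 4]
After op 3 (out_shuffle): [3 2 0 1 6 7 5 4]
Position 2: card 0.

Answer: 0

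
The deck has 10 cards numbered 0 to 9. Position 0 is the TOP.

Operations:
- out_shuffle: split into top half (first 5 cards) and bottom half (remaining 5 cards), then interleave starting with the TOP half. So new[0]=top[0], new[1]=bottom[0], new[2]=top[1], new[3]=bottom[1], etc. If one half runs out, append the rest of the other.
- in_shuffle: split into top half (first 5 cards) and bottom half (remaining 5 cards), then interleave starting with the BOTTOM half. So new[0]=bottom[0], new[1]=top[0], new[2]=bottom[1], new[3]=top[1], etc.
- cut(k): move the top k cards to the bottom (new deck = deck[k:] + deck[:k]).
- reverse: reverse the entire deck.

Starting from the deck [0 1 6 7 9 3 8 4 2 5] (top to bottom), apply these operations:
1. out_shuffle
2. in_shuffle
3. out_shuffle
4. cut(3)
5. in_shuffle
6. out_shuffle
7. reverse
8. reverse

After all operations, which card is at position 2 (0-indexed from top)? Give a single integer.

Answer: 9

Derivation:
After op 1 (out_shuffle): [0 3 1 8 6 4 7 2 9 5]
After op 2 (in_shuffle): [4 0 7 3 2 1 9 8 5 6]
After op 3 (out_shuffle): [4 1 0 9 7 8 3 5 2 6]
After op 4 (cut(3)): [9 7 8 3 5 2 6 4 1 0]
After op 5 (in_shuffle): [2 9 6 7 4 8 1 3 0 5]
After op 6 (out_shuffle): [2 8 9 1 6 3 7 0 4 5]
After op 7 (reverse): [5 4 0 7 3 6 1 9 8 2]
After op 8 (reverse): [2 8 9 1 6 3 7 0 4 5]
Position 2: card 9.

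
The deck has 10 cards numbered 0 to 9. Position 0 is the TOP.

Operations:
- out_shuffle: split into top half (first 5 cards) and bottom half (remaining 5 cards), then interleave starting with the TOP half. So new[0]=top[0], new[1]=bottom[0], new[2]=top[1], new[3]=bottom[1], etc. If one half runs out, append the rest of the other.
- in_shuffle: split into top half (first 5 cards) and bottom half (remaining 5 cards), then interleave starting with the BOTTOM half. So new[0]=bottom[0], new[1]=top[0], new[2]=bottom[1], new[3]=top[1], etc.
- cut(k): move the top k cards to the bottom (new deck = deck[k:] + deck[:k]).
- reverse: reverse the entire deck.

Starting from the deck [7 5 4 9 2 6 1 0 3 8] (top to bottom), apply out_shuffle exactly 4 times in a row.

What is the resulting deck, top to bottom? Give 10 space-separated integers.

After op 1 (out_shuffle): [7 6 5 1 4 0 9 3 2 8]
After op 2 (out_shuffle): [7 0 6 9 5 3 1 2 4 8]
After op 3 (out_shuffle): [7 3 0 1 6 2 9 4 5 8]
After op 4 (out_shuffle): [7 2 3 9 0 4 1 5 6 8]

Answer: 7 2 3 9 0 4 1 5 6 8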